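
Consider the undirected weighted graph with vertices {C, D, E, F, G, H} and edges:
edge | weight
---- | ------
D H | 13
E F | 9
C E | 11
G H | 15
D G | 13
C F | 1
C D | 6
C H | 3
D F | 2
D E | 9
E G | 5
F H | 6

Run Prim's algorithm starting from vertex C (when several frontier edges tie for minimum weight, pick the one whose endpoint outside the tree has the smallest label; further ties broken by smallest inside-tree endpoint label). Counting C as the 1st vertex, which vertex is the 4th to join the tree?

H

Grow the tree from C using Prim:
Step 1: frontier [C F 1, C H 3, C D 6, C E 11] → take C F (1); add F.
Step 2: frontier [C H 3, C D 6, C E 11, D F 2, F H 6, E F 9] → take D F (2); add D.
Step 3: frontier [C H 3, C E 11, D E 9, D G 13, D H 13, F H 6, E F 9] → take C H (3); add H.
Step 4: frontier [C E 11, D E 9, D G 13, E F 9, G H 15] → take D E (9); add E.
Step 5: frontier [D G 13, E G 5, G H 15] → take E G (5); add G.
Vertex order: C, F, D, H, E, G. The 4th vertex is H.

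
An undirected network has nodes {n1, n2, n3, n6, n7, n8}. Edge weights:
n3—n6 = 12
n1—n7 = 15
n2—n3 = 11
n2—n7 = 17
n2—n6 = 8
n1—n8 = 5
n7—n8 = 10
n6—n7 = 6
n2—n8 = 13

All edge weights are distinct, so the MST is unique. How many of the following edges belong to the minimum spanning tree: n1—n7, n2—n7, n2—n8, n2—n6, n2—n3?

2

Kruskal's algorithm — process edges by increasing weight (ties by edge label):
n1—n8 (5): add — endpoints in different components.
n6—n7 (6): add — endpoints in different components.
n2—n6 (8): add — endpoints in different components.
n7—n8 (10): add — endpoints in different components.
n2—n3 (11): add — endpoints in different components.
MST edge set: {n1—n8, n6—n7, n2—n6, n7—n8, n2—n3}.
Of the listed edges, {n2—n6, n2—n3} are in the MST → 2.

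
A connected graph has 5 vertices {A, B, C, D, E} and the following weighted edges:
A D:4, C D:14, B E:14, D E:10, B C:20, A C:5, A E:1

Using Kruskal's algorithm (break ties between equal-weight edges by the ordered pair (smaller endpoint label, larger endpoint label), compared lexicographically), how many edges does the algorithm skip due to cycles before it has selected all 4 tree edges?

1

Kruskal's algorithm — process edges by increasing weight (ties by edge label):
A E (1): add. Components now {A,E} {B} {C} {D}
A D (4): add. Components now {A,D,E} {B} {C}
A C (5): add. Components now {A,C,D,E} {B}
D E (10): skip — D and E already connected.
B E (14): add. Components now {A,B,C,D,E}
Edges rejected before the tree was complete: 1.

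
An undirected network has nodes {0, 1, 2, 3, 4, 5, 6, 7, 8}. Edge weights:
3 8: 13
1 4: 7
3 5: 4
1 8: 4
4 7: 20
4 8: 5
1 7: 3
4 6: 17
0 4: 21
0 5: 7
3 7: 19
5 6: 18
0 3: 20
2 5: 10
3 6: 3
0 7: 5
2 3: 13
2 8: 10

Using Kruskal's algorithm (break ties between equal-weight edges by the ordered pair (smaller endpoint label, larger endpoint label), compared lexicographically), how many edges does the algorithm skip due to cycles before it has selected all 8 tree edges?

Kruskal's algorithm — process edges by increasing weight (ties by edge label):
1 7 (3): add — endpoints in different components.
3 6 (3): add — endpoints in different components.
1 8 (4): add — endpoints in different components.
3 5 (4): add — endpoints in different components.
0 7 (5): add — endpoints in different components.
4 8 (5): add — endpoints in different components.
0 5 (7): add — endpoints in different components.
1 4 (7): skip — 1 and 4 already connected.
2 5 (10): add — endpoints in different components.
Edges rejected before the tree was complete: 1.

1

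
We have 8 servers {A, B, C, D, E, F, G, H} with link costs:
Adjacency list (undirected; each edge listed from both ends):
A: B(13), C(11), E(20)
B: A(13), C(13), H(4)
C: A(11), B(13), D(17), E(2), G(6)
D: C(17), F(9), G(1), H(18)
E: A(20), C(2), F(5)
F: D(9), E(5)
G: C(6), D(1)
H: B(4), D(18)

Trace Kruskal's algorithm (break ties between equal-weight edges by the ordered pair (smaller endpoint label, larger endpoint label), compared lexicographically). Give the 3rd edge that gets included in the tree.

Kruskal: consider edges lightest-first.
D G (1): add — endpoints in different components.
C E (2): add — endpoints in different components.
B H (4): add — endpoints in different components.
E F (5): add — endpoints in different components.
C G (6): add — endpoints in different components.
D F (9): skip — D and F already connected.
A C (11): add — endpoints in different components.
A B (13): add — endpoints in different components.
The 3rd edge added is B H.

B-H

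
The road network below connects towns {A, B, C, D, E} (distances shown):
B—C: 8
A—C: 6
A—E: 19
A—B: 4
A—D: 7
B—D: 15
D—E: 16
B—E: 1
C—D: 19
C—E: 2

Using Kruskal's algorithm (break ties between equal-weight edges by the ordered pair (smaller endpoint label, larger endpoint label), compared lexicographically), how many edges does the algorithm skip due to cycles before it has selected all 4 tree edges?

1

Kruskal's algorithm — process edges by increasing weight (ties by edge label):
B—E (1): add. Components now {A} {B,E} {C} {D}
C—E (2): add. Components now {A} {B,C,E} {D}
A—B (4): add. Components now {A,B,C,E} {D}
A—C (6): skip — A and C already connected.
A—D (7): add. Components now {A,B,C,D,E}
Edges rejected before the tree was complete: 1.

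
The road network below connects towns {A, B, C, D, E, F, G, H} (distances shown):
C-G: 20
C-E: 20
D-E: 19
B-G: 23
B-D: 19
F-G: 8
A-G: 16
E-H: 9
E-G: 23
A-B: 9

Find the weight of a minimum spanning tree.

100

Grow the tree from E using Prim:
Step 1: frontier [E-H 9, D-E 19, C-E 20, E-G 23] → take E-H (9); add H.
Step 2: frontier [D-E 19, C-E 20, E-G 23] → take D-E (19); add D.
Step 3: frontier [B-D 19, C-E 20, E-G 23] → take B-D (19); add B.
Step 4: frontier [A-B 9, B-G 23, C-E 20, E-G 23] → take A-B (9); add A.
Step 5: frontier [A-G 16, B-G 23, C-E 20, E-G 23] → take A-G (16); add G.
Step 6: frontier [C-E 20, F-G 8, C-G 20] → take F-G (8); add F.
Step 7: frontier [C-E 20, C-G 20] → take C-E (20); add C.
MST edges: E-H, D-E, B-D, A-B, A-G, F-G, C-E; total weight 9+19+19+9+16+8+20 = 100.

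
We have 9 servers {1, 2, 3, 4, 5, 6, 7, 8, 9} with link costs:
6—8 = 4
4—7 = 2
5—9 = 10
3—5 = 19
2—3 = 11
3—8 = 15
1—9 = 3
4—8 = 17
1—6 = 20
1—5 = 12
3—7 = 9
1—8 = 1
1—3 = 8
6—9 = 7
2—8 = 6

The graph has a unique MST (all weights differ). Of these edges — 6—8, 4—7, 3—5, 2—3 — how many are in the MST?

Kruskal's algorithm — process edges by increasing weight (ties by edge label):
1—8 (1): add — endpoints in different components.
4—7 (2): add — endpoints in different components.
1—9 (3): add — endpoints in different components.
6—8 (4): add — endpoints in different components.
2—8 (6): add — endpoints in different components.
6—9 (7): skip — 6 and 9 already connected.
1—3 (8): add — endpoints in different components.
3—7 (9): add — endpoints in different components.
5—9 (10): add — endpoints in different components.
MST edge set: {1—8, 4—7, 1—9, 6—8, 2—8, 1—3, 3—7, 5—9}.
Of the listed edges, {6—8, 4—7} are in the MST → 2.

2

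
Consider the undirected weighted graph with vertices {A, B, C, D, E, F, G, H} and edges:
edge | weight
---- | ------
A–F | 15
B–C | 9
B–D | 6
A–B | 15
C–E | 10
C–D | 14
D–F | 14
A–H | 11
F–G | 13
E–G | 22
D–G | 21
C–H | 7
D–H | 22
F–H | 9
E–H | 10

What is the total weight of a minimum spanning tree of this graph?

Prim's algorithm from G:
Step 1: cheapest edge leaving the tree is F–G (13); add F.
Step 2: cheapest edge leaving the tree is F–H (9); add H.
Step 3: cheapest edge leaving the tree is C–H (7); add C.
Step 4: cheapest edge leaving the tree is B–C (9); add B.
Step 5: cheapest edge leaving the tree is B–D (6); add D.
Step 6: cheapest edge leaving the tree is C–E (10); add E.
Step 7: cheapest edge leaving the tree is A–H (11); add A.
MST edges: F–G, F–H, C–H, B–C, B–D, C–E, A–H; total weight 13+9+7+9+6+10+11 = 65.

65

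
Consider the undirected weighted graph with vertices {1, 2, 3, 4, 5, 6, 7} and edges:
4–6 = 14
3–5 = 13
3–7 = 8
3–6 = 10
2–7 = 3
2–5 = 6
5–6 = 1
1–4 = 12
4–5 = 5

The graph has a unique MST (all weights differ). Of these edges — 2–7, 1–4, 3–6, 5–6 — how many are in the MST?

Kruskal's algorithm — process edges by increasing weight (ties by edge label):
5–6 (1): add. Components now {1} {2} {3} {4} {5,6} {7}
2–7 (3): add. Components now {1} {2,7} {3} {4} {5,6}
4–5 (5): add. Components now {1} {2,7} {3} {4,5,6}
2–5 (6): add. Components now {1} {2,4,5,6,7} {3}
3–7 (8): add. Components now {1} {2,3,4,5,6,7}
3–6 (10): skip — 3 and 6 already connected.
1–4 (12): add. Components now {1,2,3,4,5,6,7}
MST edge set: {5–6, 2–7, 4–5, 2–5, 3–7, 1–4}.
Of the listed edges, {2–7, 1–4, 5–6} are in the MST → 3.

3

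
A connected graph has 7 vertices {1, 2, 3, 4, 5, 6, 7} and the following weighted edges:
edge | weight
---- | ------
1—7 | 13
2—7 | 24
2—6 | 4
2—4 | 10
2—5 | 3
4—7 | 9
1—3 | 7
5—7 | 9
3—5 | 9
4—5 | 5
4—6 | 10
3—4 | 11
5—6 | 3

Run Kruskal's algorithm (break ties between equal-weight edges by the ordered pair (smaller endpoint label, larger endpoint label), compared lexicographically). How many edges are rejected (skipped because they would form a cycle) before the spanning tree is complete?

Kruskal: consider edges lightest-first.
2—5 (3): add — endpoints in different components.
5—6 (3): add — endpoints in different components.
2—6 (4): skip — 2 and 6 already connected.
4—5 (5): add — endpoints in different components.
1—3 (7): add — endpoints in different components.
3—5 (9): add — endpoints in different components.
4—7 (9): add — endpoints in different components.
Edges rejected before the tree was complete: 1.

1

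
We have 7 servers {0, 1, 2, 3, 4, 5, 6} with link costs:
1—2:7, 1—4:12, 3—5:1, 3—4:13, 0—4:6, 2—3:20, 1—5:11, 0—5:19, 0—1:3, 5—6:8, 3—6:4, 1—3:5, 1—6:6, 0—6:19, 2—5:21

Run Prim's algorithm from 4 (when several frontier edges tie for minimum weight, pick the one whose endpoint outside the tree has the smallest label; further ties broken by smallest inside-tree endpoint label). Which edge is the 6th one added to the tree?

1-2

Prim, starting at 4.
Step 1: cheapest edge leaving the tree is 0—4 (6); add 0.
Step 2: cheapest edge leaving the tree is 0—1 (3); add 1.
Step 3: cheapest edge leaving the tree is 1—3 (5); add 3.
Step 4: cheapest edge leaving the tree is 3—5 (1); add 5.
Step 5: cheapest edge leaving the tree is 3—6 (4); add 6.
Step 6: cheapest edge leaving the tree is 1—2 (7); add 2.
The 6th edge added is 1—2.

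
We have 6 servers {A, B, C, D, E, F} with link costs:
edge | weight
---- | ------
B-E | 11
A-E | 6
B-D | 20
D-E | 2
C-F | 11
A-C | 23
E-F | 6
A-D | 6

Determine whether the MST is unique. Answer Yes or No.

Kruskal: consider edges lightest-first.
D-E (2): add. Components now {A} {B} {C} {D,E} {F}
A-D (6): add. Components now {A,D,E} {B} {C} {F}
A-E (6): skip — A and E already connected.
E-F (6): add. Components now {A,D,E,F} {B} {C}
B-E (11): add. Components now {A,B,D,E,F} {C}
C-F (11): add. Components now {A,B,C,D,E,F}
Non-tree edge A-E has weight 6, equal to the heaviest edge on its tree cycle — swapping gives another MST of the same weight. Not unique.

No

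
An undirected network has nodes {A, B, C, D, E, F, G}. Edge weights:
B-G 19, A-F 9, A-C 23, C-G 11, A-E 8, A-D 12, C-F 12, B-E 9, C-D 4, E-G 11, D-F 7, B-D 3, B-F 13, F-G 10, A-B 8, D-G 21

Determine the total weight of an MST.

Prim, starting at B.
Step 1: cheapest edge leaving the tree is B-D (3); add D.
Step 2: cheapest edge leaving the tree is C-D (4); add C.
Step 3: cheapest edge leaving the tree is D-F (7); add F.
Step 4: cheapest edge leaving the tree is A-B (8); add A.
Step 5: cheapest edge leaving the tree is A-E (8); add E.
Step 6: cheapest edge leaving the tree is F-G (10); add G.
MST edges: B-D, C-D, D-F, A-B, A-E, F-G; total weight 3+4+7+8+8+10 = 40.

40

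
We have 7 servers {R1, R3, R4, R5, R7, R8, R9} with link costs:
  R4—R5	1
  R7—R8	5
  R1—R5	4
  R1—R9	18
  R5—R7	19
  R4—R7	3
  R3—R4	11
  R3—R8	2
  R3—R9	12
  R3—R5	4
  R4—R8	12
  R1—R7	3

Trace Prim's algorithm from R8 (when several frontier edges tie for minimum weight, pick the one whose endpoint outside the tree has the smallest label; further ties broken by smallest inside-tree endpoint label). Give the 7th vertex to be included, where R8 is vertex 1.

R9

Prim, starting at R8.
Step 1: frontier [R3—R8 2, R7—R8 5, R4—R8 12] → take R3—R8 (2); add R3.
Step 2: frontier [R3—R5 4, R3—R4 11, R3—R9 12, R7—R8 5, R4—R8 12] → take R3—R5 (4); add R5.
Step 3: frontier [R3—R4 11, R3—R9 12, R4—R5 1, R1—R5 4, R5—R7 19, R7—R8 5, R4—R8 12] → take R4—R5 (1); add R4.
Step 4: frontier [R3—R9 12, R4—R7 3, R1—R5 4, R5—R7 19, R7—R8 5] → take R4—R7 (3); add R7.
Step 5: frontier [R3—R9 12, R1—R5 4, R1—R7 3] → take R1—R7 (3); add R1.
Step 6: frontier [R1—R9 18, R3—R9 12] → take R3—R9 (12); add R9.
Vertex order: R8, R3, R5, R4, R7, R1, R9. The 7th vertex is R9.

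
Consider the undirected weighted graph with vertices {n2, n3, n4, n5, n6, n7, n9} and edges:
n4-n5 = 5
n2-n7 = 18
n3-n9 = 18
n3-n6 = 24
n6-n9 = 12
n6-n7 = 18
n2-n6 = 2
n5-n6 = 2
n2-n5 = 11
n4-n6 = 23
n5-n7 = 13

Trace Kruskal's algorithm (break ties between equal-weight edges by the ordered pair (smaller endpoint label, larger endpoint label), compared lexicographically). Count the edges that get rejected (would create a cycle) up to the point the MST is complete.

Kruskal: consider edges lightest-first.
n2-n6 (2): add — endpoints in different components.
n5-n6 (2): add — endpoints in different components.
n4-n5 (5): add — endpoints in different components.
n2-n5 (11): skip — n5 and n2 already connected.
n6-n9 (12): add — endpoints in different components.
n5-n7 (13): add — endpoints in different components.
n2-n7 (18): skip — n7 and n2 already connected.
n3-n9 (18): add — endpoints in different components.
Edges rejected before the tree was complete: 2.

2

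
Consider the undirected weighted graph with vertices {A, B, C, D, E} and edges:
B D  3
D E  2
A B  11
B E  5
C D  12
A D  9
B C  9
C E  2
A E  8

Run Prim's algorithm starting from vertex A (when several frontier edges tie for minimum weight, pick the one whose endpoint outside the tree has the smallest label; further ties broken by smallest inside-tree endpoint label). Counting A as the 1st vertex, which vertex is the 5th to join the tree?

B

Prim, starting at A.
Step 1: frontier [A E 8, A D 9, A B 11] → take A E (8); add E.
Step 2: frontier [A D 9, A B 11, C E 2, D E 2, B E 5] → take C E (2); add C.
Step 3: frontier [A D 9, A B 11, B C 9, C D 12, D E 2, B E 5] → take D E (2); add D.
Step 4: frontier [A B 11, B C 9, B D 3, B E 5] → take B D (3); add B.
Vertex order: A, E, C, D, B. The 5th vertex is B.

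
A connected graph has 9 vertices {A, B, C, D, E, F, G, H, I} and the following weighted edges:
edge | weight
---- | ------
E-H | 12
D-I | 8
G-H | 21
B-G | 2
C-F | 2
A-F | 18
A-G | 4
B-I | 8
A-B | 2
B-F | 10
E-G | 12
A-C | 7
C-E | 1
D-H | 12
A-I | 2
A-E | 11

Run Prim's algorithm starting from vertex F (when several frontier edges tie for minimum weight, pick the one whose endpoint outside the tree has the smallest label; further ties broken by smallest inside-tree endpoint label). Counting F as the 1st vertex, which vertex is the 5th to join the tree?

Grow the tree from F using Prim:
Step 1: cheapest edge leaving the tree is C-F (2); add C.
Step 2: cheapest edge leaving the tree is C-E (1); add E.
Step 3: cheapest edge leaving the tree is A-C (7); add A.
Step 4: cheapest edge leaving the tree is A-B (2); add B.
Step 5: cheapest edge leaving the tree is B-G (2); add G.
Step 6: cheapest edge leaving the tree is A-I (2); add I.
Step 7: cheapest edge leaving the tree is D-I (8); add D.
Step 8: cheapest edge leaving the tree is D-H (12); add H.
Vertex order: F, C, E, A, B, G, I, D, H. The 5th vertex is B.

B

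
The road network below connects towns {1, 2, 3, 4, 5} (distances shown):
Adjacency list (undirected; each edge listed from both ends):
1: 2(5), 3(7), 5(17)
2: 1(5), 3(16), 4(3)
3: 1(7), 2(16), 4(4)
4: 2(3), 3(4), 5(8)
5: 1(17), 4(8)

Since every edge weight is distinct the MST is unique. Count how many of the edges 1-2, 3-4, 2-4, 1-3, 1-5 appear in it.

3

Kruskal's algorithm — process edges by increasing weight (ties by edge label):
2-4 (3): add — endpoints in different components.
3-4 (4): add — endpoints in different components.
1-2 (5): add — endpoints in different components.
1-3 (7): skip — 1 and 3 already connected.
4-5 (8): add — endpoints in different components.
MST edge set: {2-4, 3-4, 1-2, 4-5}.
Of the listed edges, {1-2, 3-4, 2-4} are in the MST → 3.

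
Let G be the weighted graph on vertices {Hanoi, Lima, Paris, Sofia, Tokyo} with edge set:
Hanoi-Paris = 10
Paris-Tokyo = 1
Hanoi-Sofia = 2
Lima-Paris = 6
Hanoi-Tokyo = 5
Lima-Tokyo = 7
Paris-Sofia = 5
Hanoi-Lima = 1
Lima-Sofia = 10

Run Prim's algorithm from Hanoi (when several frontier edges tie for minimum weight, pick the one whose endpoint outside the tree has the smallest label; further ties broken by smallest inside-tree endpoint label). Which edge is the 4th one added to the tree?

Paris-Tokyo

Prim, starting at Hanoi.
Step 1: cheapest edge leaving the tree is Hanoi-Lima (1); add Lima.
Step 2: cheapest edge leaving the tree is Hanoi-Sofia (2); add Sofia.
Step 3: cheapest edge leaving the tree is Paris-Sofia (5); add Paris.
Step 4: cheapest edge leaving the tree is Paris-Tokyo (1); add Tokyo.
The 4th edge added is Paris-Tokyo.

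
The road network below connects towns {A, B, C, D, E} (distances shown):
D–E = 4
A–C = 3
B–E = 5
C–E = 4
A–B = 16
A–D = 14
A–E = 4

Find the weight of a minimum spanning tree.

16

Grow the tree from E using Prim:
Step 1: frontier [A–E 4, C–E 4, D–E 4, B–E 5] → take A–E (4); add A.
Step 2: frontier [A–C 3, A–D 14, A–B 16, C–E 4, D–E 4, B–E 5] → take A–C (3); add C.
Step 3: frontier [A–D 14, A–B 16, D–E 4, B–E 5] → take D–E (4); add D.
Step 4: frontier [A–B 16, B–E 5] → take B–E (5); add B.
MST edges: A–E, A–C, D–E, B–E; total weight 4+3+4+5 = 16.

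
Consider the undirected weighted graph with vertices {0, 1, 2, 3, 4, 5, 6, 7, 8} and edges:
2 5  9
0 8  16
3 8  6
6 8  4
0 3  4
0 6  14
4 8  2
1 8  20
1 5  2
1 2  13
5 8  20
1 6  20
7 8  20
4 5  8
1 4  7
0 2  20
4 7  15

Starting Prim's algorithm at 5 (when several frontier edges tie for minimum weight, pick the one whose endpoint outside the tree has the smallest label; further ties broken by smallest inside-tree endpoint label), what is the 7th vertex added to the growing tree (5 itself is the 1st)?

Prim, starting at 5.
Step 1: cheapest edge leaving the tree is 1 5 (2); add 1.
Step 2: cheapest edge leaving the tree is 1 4 (7); add 4.
Step 3: cheapest edge leaving the tree is 4 8 (2); add 8.
Step 4: cheapest edge leaving the tree is 6 8 (4); add 6.
Step 5: cheapest edge leaving the tree is 3 8 (6); add 3.
Step 6: cheapest edge leaving the tree is 0 3 (4); add 0.
Step 7: cheapest edge leaving the tree is 2 5 (9); add 2.
Step 8: cheapest edge leaving the tree is 4 7 (15); add 7.
Vertex order: 5, 1, 4, 8, 6, 3, 0, 2, 7. The 7th vertex is 0.

0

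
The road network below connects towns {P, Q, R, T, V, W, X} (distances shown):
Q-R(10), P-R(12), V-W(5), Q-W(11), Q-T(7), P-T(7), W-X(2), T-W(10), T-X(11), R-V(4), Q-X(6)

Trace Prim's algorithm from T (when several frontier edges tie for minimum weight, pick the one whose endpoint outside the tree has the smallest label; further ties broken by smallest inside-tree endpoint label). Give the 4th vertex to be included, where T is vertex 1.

Prim, starting at T.
Step 1: frontier [P-T 7, Q-T 7, T-W 10, T-X 11] → take P-T (7); add P.
Step 2: frontier [P-R 12, Q-T 7, T-W 10, T-X 11] → take Q-T (7); add Q.
Step 3: frontier [P-R 12, Q-X 6, Q-R 10, Q-W 11, T-W 10, T-X 11] → take Q-X (6); add X.
Step 4: frontier [P-R 12, Q-R 10, Q-W 11, T-W 10, W-X 2] → take W-X (2); add W.
Step 5: frontier [P-R 12, Q-R 10, V-W 5] → take V-W (5); add V.
Step 6: frontier [P-R 12, Q-R 10, R-V 4] → take R-V (4); add R.
Vertex order: T, P, Q, X, W, V, R. The 4th vertex is X.

X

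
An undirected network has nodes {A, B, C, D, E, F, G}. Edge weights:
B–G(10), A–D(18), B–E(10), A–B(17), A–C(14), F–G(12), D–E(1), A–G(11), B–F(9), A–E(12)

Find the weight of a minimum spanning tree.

Kruskal: consider edges lightest-first.
D–E (1): add. Components now {A} {B} {C} {D,E} {F} {G}
B–F (9): add. Components now {A} {B,F} {C} {D,E} {G}
B–E (10): add. Components now {A} {B,D,E,F} {C} {G}
B–G (10): add. Components now {A} {B,D,E,F,G} {C}
A–G (11): add. Components now {A,B,D,E,F,G} {C}
A–E (12): skip — A and E already connected.
F–G (12): skip — F and G already connected.
A–C (14): add. Components now {A,B,C,D,E,F,G}
MST edges: D–E, B–F, B–E, B–G, A–G, A–C; total weight 1+9+10+10+11+14 = 55.

55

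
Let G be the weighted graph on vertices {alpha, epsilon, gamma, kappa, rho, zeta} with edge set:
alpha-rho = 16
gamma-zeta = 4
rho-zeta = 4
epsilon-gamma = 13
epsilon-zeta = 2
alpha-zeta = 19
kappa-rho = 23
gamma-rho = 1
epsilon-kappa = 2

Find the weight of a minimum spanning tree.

Prim, starting at gamma.
Step 1: frontier [gamma-rho 1, gamma-zeta 4, epsilon-gamma 13] → take gamma-rho (1); add rho.
Step 2: frontier [gamma-zeta 4, epsilon-gamma 13, rho-zeta 4, alpha-rho 16, kappa-rho 23] → take gamma-zeta (4); add zeta.
Step 3: frontier [epsilon-gamma 13, alpha-rho 16, kappa-rho 23, epsilon-zeta 2, alpha-zeta 19] → take epsilon-zeta (2); add epsilon.
Step 4: frontier [epsilon-kappa 2, alpha-rho 16, kappa-rho 23, alpha-zeta 19] → take epsilon-kappa (2); add kappa.
Step 5: frontier [alpha-rho 16, alpha-zeta 19] → take alpha-rho (16); add alpha.
MST edges: gamma-rho, gamma-zeta, epsilon-zeta, epsilon-kappa, alpha-rho; total weight 1+4+2+2+16 = 25.

25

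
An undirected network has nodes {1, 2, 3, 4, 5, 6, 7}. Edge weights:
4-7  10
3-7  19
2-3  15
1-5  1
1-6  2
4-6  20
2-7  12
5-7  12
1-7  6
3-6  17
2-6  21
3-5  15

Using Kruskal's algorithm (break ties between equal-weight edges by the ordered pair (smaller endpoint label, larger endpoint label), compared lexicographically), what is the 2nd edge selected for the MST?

1-6

Sort edges by weight, then run Kruskal:
1-5 (1): add. Components now {1,5} {2} {3} {4} {6} {7}
1-6 (2): add. Components now {1,5,6} {2} {3} {4} {7}
1-7 (6): add. Components now {1,5,6,7} {2} {3} {4}
4-7 (10): add. Components now {1,4,5,6,7} {2} {3}
2-7 (12): add. Components now {1,2,4,5,6,7} {3}
5-7 (12): skip — 5 and 7 already connected.
2-3 (15): add. Components now {1,2,3,4,5,6,7}
The 2nd edge added is 1-6.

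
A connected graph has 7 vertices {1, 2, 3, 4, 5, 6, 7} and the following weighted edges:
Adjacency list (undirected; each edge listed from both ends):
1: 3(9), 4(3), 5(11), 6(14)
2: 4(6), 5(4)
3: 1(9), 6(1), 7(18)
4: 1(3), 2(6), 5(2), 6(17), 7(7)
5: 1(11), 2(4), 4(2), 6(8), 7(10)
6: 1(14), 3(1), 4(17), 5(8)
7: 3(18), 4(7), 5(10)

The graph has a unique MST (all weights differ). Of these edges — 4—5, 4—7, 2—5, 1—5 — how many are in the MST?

Sort edges by weight, then run Kruskal:
3—6 (1): add — endpoints in different components.
4—5 (2): add — endpoints in different components.
1—4 (3): add — endpoints in different components.
2—5 (4): add — endpoints in different components.
2—4 (6): skip — 2 and 4 already connected.
4—7 (7): add — endpoints in different components.
5—6 (8): add — endpoints in different components.
MST edge set: {3—6, 4—5, 1—4, 2—5, 4—7, 5—6}.
Of the listed edges, {4—5, 4—7, 2—5} are in the MST → 3.

3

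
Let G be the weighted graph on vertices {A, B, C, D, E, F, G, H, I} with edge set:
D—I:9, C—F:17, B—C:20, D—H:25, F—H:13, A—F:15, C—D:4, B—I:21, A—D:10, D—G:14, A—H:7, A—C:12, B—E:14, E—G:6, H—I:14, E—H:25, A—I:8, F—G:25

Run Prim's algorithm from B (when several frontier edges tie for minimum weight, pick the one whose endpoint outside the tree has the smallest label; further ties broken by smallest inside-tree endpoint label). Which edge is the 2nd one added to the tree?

Prim's algorithm from B:
Step 1: cheapest edge leaving the tree is B—E (14); add E.
Step 2: cheapest edge leaving the tree is E—G (6); add G.
Step 3: cheapest edge leaving the tree is D—G (14); add D.
Step 4: cheapest edge leaving the tree is C—D (4); add C.
Step 5: cheapest edge leaving the tree is D—I (9); add I.
Step 6: cheapest edge leaving the tree is A—I (8); add A.
Step 7: cheapest edge leaving the tree is A—H (7); add H.
Step 8: cheapest edge leaving the tree is F—H (13); add F.
The 2nd edge added is E—G.

E-G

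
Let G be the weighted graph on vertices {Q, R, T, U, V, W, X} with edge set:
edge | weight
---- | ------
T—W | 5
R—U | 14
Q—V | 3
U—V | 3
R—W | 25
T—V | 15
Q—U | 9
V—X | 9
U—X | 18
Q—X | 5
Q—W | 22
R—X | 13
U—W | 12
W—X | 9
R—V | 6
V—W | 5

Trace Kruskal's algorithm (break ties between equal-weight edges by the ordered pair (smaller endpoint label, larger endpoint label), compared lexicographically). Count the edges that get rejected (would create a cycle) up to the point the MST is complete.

0

Kruskal: consider edges lightest-first.
Q—V (3): add. Components now {W} {Q,V} {T} {X} {R} {U}
U—V (3): add. Components now {W} {Q,U,V} {T} {X} {R}
Q—X (5): add. Components now {W} {Q,U,V,X} {T} {R}
T—W (5): add. Components now {T,W} {Q,U,V,X} {R}
V—W (5): add. Components now {Q,T,U,V,W,X} {R}
R—V (6): add. Components now {Q,R,T,U,V,W,X}
Edges rejected before the tree was complete: 0.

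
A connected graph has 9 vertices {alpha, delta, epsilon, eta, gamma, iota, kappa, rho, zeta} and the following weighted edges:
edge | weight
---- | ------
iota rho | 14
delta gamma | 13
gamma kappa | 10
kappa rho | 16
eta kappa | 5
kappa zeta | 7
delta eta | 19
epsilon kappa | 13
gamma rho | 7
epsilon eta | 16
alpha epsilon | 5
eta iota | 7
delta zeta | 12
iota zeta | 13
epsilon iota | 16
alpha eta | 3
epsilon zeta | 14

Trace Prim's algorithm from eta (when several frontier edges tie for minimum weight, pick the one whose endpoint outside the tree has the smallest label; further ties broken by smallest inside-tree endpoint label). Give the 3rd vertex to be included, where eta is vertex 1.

Prim's algorithm from eta:
Step 1: cheapest edge leaving the tree is alpha eta (3); add alpha.
Step 2: cheapest edge leaving the tree is alpha epsilon (5); add epsilon.
Step 3: cheapest edge leaving the tree is eta kappa (5); add kappa.
Step 4: cheapest edge leaving the tree is eta iota (7); add iota.
Step 5: cheapest edge leaving the tree is kappa zeta (7); add zeta.
Step 6: cheapest edge leaving the tree is gamma kappa (10); add gamma.
Step 7: cheapest edge leaving the tree is gamma rho (7); add rho.
Step 8: cheapest edge leaving the tree is delta zeta (12); add delta.
Vertex order: eta, alpha, epsilon, kappa, iota, zeta, gamma, rho, delta. The 3rd vertex is epsilon.

epsilon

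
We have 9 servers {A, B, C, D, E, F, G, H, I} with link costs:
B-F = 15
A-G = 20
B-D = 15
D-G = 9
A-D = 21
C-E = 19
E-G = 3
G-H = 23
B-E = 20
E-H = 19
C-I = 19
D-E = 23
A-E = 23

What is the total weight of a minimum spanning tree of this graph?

Kruskal's algorithm — process edges by increasing weight (ties by edge label):
E-G (3): add — endpoints in different components.
D-G (9): add — endpoints in different components.
B-D (15): add — endpoints in different components.
B-F (15): add — endpoints in different components.
C-E (19): add — endpoints in different components.
C-I (19): add — endpoints in different components.
E-H (19): add — endpoints in different components.
A-G (20): add — endpoints in different components.
MST edges: E-G, D-G, B-D, B-F, C-E, C-I, E-H, A-G; total weight 3+9+15+15+19+19+19+20 = 119.

119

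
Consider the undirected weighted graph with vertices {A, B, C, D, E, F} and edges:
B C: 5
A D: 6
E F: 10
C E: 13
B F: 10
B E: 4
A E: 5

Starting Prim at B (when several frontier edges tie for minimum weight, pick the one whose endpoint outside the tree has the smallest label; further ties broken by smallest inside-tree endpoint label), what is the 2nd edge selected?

Prim's algorithm from B:
Step 1: cheapest edge leaving the tree is B E (4); add E.
Step 2: cheapest edge leaving the tree is A E (5); add A.
Step 3: cheapest edge leaving the tree is B C (5); add C.
Step 4: cheapest edge leaving the tree is A D (6); add D.
Step 5: cheapest edge leaving the tree is B F (10); add F.
The 2nd edge added is A E.

A-E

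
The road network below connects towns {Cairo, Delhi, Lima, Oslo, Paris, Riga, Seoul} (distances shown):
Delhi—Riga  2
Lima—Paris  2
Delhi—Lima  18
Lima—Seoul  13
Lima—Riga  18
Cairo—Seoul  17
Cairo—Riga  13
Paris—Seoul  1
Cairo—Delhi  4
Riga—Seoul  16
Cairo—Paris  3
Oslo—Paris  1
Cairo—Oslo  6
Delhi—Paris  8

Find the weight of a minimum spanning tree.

Prim, starting at Cairo.
Step 1: cheapest edge leaving the tree is Cairo—Paris (3); add Paris.
Step 2: cheapest edge leaving the tree is Oslo—Paris (1); add Oslo.
Step 3: cheapest edge leaving the tree is Paris—Seoul (1); add Seoul.
Step 4: cheapest edge leaving the tree is Lima—Paris (2); add Lima.
Step 5: cheapest edge leaving the tree is Cairo—Delhi (4); add Delhi.
Step 6: cheapest edge leaving the tree is Delhi—Riga (2); add Riga.
MST edges: Cairo—Paris, Oslo—Paris, Paris—Seoul, Lima—Paris, Cairo—Delhi, Delhi—Riga; total weight 3+1+1+2+4+2 = 13.

13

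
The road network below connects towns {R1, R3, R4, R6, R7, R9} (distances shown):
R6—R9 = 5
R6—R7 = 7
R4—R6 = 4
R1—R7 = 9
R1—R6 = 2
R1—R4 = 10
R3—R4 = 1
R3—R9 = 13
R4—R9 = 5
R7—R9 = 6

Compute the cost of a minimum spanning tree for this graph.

18

Sort edges by weight, then run Kruskal:
R3—R4 (1): add. Components now {R3,R4} {R9} {R6} {R1} {R7}
R1—R6 (2): add. Components now {R3,R4} {R9} {R1,R6} {R7}
R4—R6 (4): add. Components now {R1,R3,R4,R6} {R9} {R7}
R4—R9 (5): add. Components now {R1,R3,R4,R6,R9} {R7}
R6—R9 (5): skip — R9 and R6 already connected.
R7—R9 (6): add. Components now {R1,R3,R4,R6,R7,R9}
MST edges: R3—R4, R1—R6, R4—R6, R4—R9, R7—R9; total weight 1+2+4+5+6 = 18.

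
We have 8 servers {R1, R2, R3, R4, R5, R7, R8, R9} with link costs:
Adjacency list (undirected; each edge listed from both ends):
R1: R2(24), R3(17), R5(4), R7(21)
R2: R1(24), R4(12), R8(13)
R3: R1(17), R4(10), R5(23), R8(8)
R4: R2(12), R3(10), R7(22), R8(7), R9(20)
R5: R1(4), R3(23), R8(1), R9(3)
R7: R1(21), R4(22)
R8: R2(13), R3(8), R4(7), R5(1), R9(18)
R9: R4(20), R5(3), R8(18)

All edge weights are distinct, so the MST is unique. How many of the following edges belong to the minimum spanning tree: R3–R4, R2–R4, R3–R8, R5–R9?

Kruskal: consider edges lightest-first.
R5–R8 (1): add — endpoints in different components.
R5–R9 (3): add — endpoints in different components.
R1–R5 (4): add — endpoints in different components.
R4–R8 (7): add — endpoints in different components.
R3–R8 (8): add — endpoints in different components.
R3–R4 (10): skip — R4 and R3 already connected.
R2–R4 (12): add — endpoints in different components.
R2–R8 (13): skip — R8 and R2 already connected.
R1–R3 (17): skip — R1 and R3 already connected.
R8–R9 (18): skip — R9 and R8 already connected.
R4–R9 (20): skip — R9 and R4 already connected.
R1–R7 (21): add — endpoints in different components.
MST edge set: {R5–R8, R5–R9, R1–R5, R4–R8, R3–R8, R2–R4, R1–R7}.
Of the listed edges, {R2–R4, R3–R8, R5–R9} are in the MST → 3.

3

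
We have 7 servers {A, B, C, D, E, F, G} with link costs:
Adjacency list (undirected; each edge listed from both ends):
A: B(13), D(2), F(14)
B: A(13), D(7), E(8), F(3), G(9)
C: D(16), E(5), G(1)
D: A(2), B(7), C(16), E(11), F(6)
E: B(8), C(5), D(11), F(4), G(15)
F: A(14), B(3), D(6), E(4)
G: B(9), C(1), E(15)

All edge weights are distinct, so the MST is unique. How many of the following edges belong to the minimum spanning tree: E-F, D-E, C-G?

2

Sort edges by weight, then run Kruskal:
C-G (1): add — endpoints in different components.
A-D (2): add — endpoints in different components.
B-F (3): add — endpoints in different components.
E-F (4): add — endpoints in different components.
C-E (5): add — endpoints in different components.
D-F (6): add — endpoints in different components.
MST edge set: {C-G, A-D, B-F, E-F, C-E, D-F}.
Of the listed edges, {E-F, C-G} are in the MST → 2.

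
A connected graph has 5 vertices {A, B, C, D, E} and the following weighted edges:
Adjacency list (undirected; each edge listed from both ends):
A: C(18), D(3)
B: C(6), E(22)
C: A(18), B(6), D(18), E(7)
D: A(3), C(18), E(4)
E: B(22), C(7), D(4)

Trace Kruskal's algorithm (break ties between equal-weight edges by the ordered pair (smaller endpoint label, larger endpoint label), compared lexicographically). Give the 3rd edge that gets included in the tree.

B-C

Kruskal's algorithm — process edges by increasing weight (ties by edge label):
A D (3): add — endpoints in different components.
D E (4): add — endpoints in different components.
B C (6): add — endpoints in different components.
C E (7): add — endpoints in different components.
The 3rd edge added is B C.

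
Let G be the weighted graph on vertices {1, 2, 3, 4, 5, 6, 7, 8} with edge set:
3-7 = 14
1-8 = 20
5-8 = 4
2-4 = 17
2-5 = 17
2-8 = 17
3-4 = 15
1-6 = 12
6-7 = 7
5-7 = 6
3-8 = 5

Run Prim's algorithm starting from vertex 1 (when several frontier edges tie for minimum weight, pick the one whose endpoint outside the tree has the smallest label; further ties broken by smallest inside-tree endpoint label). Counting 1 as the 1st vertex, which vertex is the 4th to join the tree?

5

Prim, starting at 1.
Step 1: frontier [1-6 12, 1-8 20] → take 1-6 (12); add 6.
Step 2: frontier [1-8 20, 6-7 7] → take 6-7 (7); add 7.
Step 3: frontier [1-8 20, 5-7 6, 3-7 14] → take 5-7 (6); add 5.
Step 4: frontier [1-8 20, 5-8 4, 2-5 17, 3-7 14] → take 5-8 (4); add 8.
Step 5: frontier [2-5 17, 3-7 14, 3-8 5, 2-8 17] → take 3-8 (5); add 3.
Step 6: frontier [3-4 15, 2-5 17, 2-8 17] → take 3-4 (15); add 4.
Step 7: frontier [2-4 17, 2-5 17, 2-8 17] → take 2-4 (17); add 2.
Vertex order: 1, 6, 7, 5, 8, 3, 4, 2. The 4th vertex is 5.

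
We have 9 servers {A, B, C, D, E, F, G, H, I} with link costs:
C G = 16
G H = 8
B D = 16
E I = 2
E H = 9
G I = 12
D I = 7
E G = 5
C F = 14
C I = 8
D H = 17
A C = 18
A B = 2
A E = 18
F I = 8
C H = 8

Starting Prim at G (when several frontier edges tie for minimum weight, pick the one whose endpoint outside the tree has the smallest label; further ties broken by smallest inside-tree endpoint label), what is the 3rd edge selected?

Grow the tree from G using Prim:
Step 1: cheapest edge leaving the tree is E G (5); add E.
Step 2: cheapest edge leaving the tree is E I (2); add I.
Step 3: cheapest edge leaving the tree is D I (7); add D.
Step 4: cheapest edge leaving the tree is C I (8); add C.
Step 5: cheapest edge leaving the tree is F I (8); add F.
Step 6: cheapest edge leaving the tree is C H (8); add H.
Step 7: cheapest edge leaving the tree is B D (16); add B.
Step 8: cheapest edge leaving the tree is A B (2); add A.
The 3rd edge added is D I.

D-I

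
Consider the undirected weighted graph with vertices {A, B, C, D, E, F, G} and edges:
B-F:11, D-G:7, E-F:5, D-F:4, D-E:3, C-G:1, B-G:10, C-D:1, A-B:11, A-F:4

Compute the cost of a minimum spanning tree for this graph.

23

Grow the tree from A using Prim:
Step 1: frontier [A-F 4, A-B 11] → take A-F (4); add F.
Step 2: frontier [A-B 11, D-F 4, E-F 5, B-F 11] → take D-F (4); add D.
Step 3: frontier [A-B 11, C-D 1, D-E 3, D-G 7, E-F 5, B-F 11] → take C-D (1); add C.
Step 4: frontier [A-B 11, C-G 1, D-E 3, D-G 7, E-F 5, B-F 11] → take C-G (1); add G.
Step 5: frontier [A-B 11, D-E 3, E-F 5, B-F 11, B-G 10] → take D-E (3); add E.
Step 6: frontier [A-B 11, B-F 11, B-G 10] → take B-G (10); add B.
MST edges: A-F, D-F, C-D, C-G, D-E, B-G; total weight 4+4+1+1+3+10 = 23.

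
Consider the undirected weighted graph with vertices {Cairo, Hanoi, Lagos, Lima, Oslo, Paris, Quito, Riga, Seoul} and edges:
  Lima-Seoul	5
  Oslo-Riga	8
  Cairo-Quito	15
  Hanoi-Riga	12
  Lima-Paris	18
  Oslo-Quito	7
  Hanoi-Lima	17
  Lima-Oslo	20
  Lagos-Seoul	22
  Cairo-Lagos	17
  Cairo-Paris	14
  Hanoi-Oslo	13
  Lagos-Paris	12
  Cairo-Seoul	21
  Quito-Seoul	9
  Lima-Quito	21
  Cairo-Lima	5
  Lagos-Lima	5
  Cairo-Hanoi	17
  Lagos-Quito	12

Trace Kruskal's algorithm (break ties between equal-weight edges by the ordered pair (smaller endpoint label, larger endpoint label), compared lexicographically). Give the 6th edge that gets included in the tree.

Quito-Seoul

Kruskal's algorithm — process edges by increasing weight (ties by edge label):
Cairo-Lima (5): add — endpoints in different components.
Lagos-Lima (5): add — endpoints in different components.
Lima-Seoul (5): add — endpoints in different components.
Oslo-Quito (7): add — endpoints in different components.
Oslo-Riga (8): add — endpoints in different components.
Quito-Seoul (9): add — endpoints in different components.
Hanoi-Riga (12): add — endpoints in different components.
Lagos-Paris (12): add — endpoints in different components.
The 6th edge added is Quito-Seoul.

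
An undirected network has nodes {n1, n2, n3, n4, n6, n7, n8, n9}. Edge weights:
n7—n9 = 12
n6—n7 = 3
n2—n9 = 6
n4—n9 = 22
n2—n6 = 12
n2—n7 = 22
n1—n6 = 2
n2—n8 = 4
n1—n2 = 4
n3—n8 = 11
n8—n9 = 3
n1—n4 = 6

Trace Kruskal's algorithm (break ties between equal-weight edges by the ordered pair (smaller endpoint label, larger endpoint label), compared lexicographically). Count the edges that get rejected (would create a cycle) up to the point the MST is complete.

1

Kruskal: consider edges lightest-first.
n1—n6 (2): add — endpoints in different components.
n6—n7 (3): add — endpoints in different components.
n8—n9 (3): add — endpoints in different components.
n1—n2 (4): add — endpoints in different components.
n2—n8 (4): add — endpoints in different components.
n1—n4 (6): add — endpoints in different components.
n2—n9 (6): skip — n2 and n9 already connected.
n3—n8 (11): add — endpoints in different components.
Edges rejected before the tree was complete: 1.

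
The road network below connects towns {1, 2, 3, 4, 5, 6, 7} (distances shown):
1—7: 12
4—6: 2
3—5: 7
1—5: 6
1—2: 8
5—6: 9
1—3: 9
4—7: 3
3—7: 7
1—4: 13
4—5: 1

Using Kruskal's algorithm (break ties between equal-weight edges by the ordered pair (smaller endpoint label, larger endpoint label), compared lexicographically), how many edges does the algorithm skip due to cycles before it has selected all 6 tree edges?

1

Kruskal's algorithm — process edges by increasing weight (ties by edge label):
4—5 (1): add — endpoints in different components.
4—6 (2): add — endpoints in different components.
4—7 (3): add — endpoints in different components.
1—5 (6): add — endpoints in different components.
3—5 (7): add — endpoints in different components.
3—7 (7): skip — 3 and 7 already connected.
1—2 (8): add — endpoints in different components.
Edges rejected before the tree was complete: 1.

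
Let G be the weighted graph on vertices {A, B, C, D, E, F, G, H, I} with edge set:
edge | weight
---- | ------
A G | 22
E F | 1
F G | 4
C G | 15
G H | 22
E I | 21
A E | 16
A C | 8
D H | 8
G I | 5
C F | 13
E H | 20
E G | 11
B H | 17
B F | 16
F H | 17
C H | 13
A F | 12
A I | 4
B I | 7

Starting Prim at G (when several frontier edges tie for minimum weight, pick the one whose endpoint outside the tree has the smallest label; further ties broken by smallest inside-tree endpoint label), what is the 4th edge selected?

Prim, starting at G.
Step 1: cheapest edge leaving the tree is F G (4); add F.
Step 2: cheapest edge leaving the tree is E F (1); add E.
Step 3: cheapest edge leaving the tree is G I (5); add I.
Step 4: cheapest edge leaving the tree is A I (4); add A.
Step 5: cheapest edge leaving the tree is B I (7); add B.
Step 6: cheapest edge leaving the tree is A C (8); add C.
Step 7: cheapest edge leaving the tree is C H (13); add H.
Step 8: cheapest edge leaving the tree is D H (8); add D.
The 4th edge added is A I.

A-I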